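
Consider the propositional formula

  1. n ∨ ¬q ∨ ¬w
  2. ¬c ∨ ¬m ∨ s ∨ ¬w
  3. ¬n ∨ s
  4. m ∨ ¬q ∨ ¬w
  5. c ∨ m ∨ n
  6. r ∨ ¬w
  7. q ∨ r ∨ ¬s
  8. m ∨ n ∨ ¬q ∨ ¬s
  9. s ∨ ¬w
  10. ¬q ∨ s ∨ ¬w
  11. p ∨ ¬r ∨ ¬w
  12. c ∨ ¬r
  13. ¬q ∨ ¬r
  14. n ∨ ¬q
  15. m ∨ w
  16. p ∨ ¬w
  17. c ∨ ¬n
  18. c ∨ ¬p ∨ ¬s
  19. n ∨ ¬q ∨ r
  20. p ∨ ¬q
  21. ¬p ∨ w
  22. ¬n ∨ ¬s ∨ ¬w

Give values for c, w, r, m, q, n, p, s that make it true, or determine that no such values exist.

c=F, w=F, r=F, m=T, q=F, n=F, p=F, s=F

Set c = False.
  then (c ∨ ¬r) forces r = False.
  then (c ∨ ¬n) forces n = False.
  then (n ∨ ¬q ∨ r) forces q = False.
  then (c ∨ m ∨ n) forces m = True.
  then (r ∨ ¬w) forces w = False.
  then (q ∨ r ∨ ¬s) forces s = False.
  then (¬p ∨ w) forces p = False.
All clauses satisfied.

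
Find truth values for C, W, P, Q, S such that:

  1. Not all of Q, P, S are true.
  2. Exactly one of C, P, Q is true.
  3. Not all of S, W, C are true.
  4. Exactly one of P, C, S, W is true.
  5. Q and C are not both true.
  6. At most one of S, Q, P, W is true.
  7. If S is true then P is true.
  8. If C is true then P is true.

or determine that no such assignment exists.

C: False, W: False, P: True, Q: False, S: False

  (1) {Q, P, S}: 1/3 true — not all ✓
  (2) {C, P, Q}: 1 true — exactly one ✓
  (3) {S, W, C}: 0/3 true — not all ✓
  (4) {P, C, S, W}: 1 true — exactly one ✓
  (5) Q=F, C=F — not both ✓
  (6) {S, Q, P, W}: 1 true — at most one ✓
  (7) S=F ⇒ P: vacuous ✓
  (8) C=F ⇒ P: vacuous ✓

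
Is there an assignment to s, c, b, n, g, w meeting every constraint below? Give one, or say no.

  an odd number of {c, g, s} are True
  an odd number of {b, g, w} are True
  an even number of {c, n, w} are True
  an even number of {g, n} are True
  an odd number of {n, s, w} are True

s=F, c=T, b=F, n=F, g=F, w=T

{c, g, s}: 1 true → odd ✓
{b, g, w}: 1 true → odd ✓
{c, n, w}: 2 true → even ✓
{g, n}: 0 true → even ✓
{n, s, w}: 1 true → odd ✓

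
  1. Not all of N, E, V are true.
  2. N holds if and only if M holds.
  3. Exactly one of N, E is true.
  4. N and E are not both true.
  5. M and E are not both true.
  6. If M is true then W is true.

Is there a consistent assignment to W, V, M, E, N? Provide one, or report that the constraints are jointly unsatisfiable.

W=F, V=T, M=F, E=T, N=F

  (1) {N, E, V}: 2/3 true — not all ✓
  (2) N=F, M=F — same ✓
  (3) {N, E}: 1 true — exactly one ✓
  (4) N=F, E=T — not both ✓
  (5) M=F, E=T — not both ✓
  (6) M=F ⇒ W: vacuous ✓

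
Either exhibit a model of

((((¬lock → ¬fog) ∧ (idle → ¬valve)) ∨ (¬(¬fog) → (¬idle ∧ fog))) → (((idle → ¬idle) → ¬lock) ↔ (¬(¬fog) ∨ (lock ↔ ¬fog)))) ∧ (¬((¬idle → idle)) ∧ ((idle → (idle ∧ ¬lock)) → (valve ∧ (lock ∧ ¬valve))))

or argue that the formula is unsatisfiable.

Case idle = True: the conjunct ¬((¬idle → idle)) becomes ¬((False → True)) = False.
Case idle = False: the formula simplifies to (((¬lock → ¬fog) ∨ (¬(¬fog) → fog)) → (¬lock ↔ (¬(¬fog) ∨ (lock ↔ ¬fog)))) ∧ (valve ∧ (lock ∧ ¬valve)).
  valve = True: the conjunct ¬valve is False.
  valve = False: the conjunct valve is False.
Both cases fail — unsatisfiable.

Unsatisfiable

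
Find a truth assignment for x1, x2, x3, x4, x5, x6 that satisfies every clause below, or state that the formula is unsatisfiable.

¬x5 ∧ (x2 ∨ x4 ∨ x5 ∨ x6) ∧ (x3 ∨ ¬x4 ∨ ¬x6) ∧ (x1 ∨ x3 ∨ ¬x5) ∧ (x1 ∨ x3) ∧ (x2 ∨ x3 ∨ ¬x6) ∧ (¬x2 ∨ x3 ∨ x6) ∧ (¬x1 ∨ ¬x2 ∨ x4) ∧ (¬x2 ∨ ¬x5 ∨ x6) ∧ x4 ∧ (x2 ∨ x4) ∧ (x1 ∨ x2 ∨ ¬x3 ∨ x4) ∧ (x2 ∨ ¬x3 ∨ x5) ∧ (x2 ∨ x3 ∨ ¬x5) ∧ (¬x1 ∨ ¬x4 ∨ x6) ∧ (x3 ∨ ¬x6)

x1=F, x2=T, x3=T, x4=T, x5=F, x6=T

Unit clause (¬x5) forces x5 = False.
Unit clause (x4) forces x4 = True.
Set x1 = False.
  then (x1 ∨ x3) forces x3 = True.
  then (x2 ∨ ¬x3 ∨ x5) forces x2 = True.
Set x6 = True.
All clauses satisfied.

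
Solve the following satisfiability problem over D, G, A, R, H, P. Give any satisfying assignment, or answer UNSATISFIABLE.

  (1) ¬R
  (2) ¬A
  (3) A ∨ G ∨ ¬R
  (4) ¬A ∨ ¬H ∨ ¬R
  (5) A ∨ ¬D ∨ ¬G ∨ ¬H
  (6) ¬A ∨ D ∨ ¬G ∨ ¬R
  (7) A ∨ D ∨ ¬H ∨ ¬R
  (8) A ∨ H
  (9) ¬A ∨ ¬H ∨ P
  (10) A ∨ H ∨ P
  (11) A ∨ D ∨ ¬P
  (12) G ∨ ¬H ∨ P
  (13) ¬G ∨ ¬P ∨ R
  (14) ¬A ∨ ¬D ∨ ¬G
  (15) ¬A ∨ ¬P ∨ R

D = False, G = True, A = False, R = False, H = True, P = False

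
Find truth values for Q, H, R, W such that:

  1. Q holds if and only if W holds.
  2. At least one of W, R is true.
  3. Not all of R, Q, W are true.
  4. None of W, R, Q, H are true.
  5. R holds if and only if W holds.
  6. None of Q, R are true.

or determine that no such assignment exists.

Case R = True:
  Constraint (4) is violated (R=T) — contradiction.
Case R = False:
  (2) with R=F forces W = True.
  Constraint (4) is violated (W=T) — contradiction.
Both cases fail — unsatisfiable.

Unsatisfiable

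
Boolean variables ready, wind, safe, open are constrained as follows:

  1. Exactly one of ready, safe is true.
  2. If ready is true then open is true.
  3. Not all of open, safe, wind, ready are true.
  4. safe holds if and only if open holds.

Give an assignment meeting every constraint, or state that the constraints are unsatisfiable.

ready = False, wind = False, safe = True, open = True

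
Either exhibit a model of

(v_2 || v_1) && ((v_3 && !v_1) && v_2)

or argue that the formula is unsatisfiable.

v_1 = False, v_2 = True, v_3 = True

  v_2 || v_1 = True
  (v_3 && !v_1) && v_2 = True
    v_3 && !v_1 = True
      !v_1 = True
Both conjuncts True, so the formula holds.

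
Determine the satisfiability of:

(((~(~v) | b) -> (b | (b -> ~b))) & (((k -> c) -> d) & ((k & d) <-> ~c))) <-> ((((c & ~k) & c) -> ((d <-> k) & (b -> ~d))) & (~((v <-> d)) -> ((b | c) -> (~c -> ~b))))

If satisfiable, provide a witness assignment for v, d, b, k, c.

v: True; d: False; b: True; k: True; c: False

  (((~(~v) | b) -> (b | (b -> ~b))) & (((k -> c) -> d) & ((k & d) <-> ~c))) <-> ((((c & ~k) & c) -> ((d <-> k) & (b -> ~d))) & (~((v <-> d)) -> ((b | c) -> (~c -> ~b)))) = True
    ((~(~v) | b) -> (b | (b -> ~b))) & (((k -> c) -> d) & ((k & d) <-> ~c)) = False
      (~(~v) | b) -> (b | (b -> ~b)) = True
        ~(~v) | b = True
          ~(~v) = True
            ~v = False
        b | (b -> ~b) = True
          b -> ~b = False
            ~b = False
      ((k -> c) -> d) & ((k & d) <-> ~c) = False
        (k -> c) -> d = True
          k -> c = False
        (k & d) <-> ~c = False
          k & d = False
          ~c = True
    (((c & ~k) & c) -> ((d <-> k) & (b -> ~d))) & (~((v <-> d)) -> ((b | c) -> (~c -> ~b))) = False
      ((c & ~k) & c) -> ((d <-> k) & (b -> ~d)) = True
        (c & ~k) & c = False
          c & ~k = False
            ~k = False
        (d <-> k) & (b -> ~d) = False
          d <-> k = False
          b -> ~d = True
            ~d = True
      ~((v <-> d)) -> ((b | c) -> (~c -> ~b)) = False
        ~((v <-> d)) = True
          v <-> d = False
        (b | c) -> (~c -> ~b) = False
          b | c = True
          ~c -> ~b = False
            ~c = True
            ~b = False
The formula evaluates to True.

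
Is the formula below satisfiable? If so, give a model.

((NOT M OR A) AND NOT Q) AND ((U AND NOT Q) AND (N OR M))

M = False; U = True; N = True; Q = False; A = True

  (NOT M OR A) AND NOT Q = True
    NOT M OR A = True
      NOT M = True
    NOT Q = True
  (U AND NOT Q) AND (N OR M) = True
    U AND NOT Q = True
      NOT Q = True
    N OR M = True
Both conjuncts True, so the formula holds.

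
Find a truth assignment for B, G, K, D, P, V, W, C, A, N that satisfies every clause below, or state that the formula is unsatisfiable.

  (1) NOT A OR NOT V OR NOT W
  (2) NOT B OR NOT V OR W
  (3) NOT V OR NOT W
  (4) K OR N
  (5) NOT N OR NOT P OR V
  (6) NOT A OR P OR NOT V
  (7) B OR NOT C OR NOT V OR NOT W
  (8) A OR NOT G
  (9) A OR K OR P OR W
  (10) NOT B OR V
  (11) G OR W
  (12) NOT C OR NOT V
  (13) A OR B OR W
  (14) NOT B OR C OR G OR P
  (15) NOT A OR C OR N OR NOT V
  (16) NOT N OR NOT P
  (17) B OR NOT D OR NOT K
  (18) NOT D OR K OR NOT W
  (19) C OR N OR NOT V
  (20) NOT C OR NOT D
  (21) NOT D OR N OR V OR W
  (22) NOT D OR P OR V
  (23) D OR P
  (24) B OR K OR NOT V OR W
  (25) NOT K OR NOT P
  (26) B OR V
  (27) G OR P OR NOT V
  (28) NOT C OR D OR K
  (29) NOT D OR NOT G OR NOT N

Case P = True:
  (NOT N OR NOT P) forces N = False.
  (K OR N) forces K = True.
  Clause (NOT K OR NOT P) is falsified — contradiction.
Case P = False:
  (D OR P) forces D = True.
  (NOT C OR NOT D) forces C = False.
  (NOT D OR P OR V) forces V = True.
  (NOT V OR NOT W) forces W = False.
  (NOT B OR NOT V OR W) forces B = False.
  (NOT A OR P OR NOT V) forces A = False.
  Clause (A OR B OR W) is falsified — contradiction.
Both cases fail, so the formula is unsatisfiable.

Unsatisfiable — no assignment works.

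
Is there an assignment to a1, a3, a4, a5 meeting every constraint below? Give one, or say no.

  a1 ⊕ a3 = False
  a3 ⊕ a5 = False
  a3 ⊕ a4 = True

a1=T, a3=T, a4=F, a5=T

a1 ⊕ a3 = T ⊕ T = False ✓
a3 ⊕ a5 = T ⊕ T = False ✓
a3 ⊕ a4 = T ⊕ F = True ✓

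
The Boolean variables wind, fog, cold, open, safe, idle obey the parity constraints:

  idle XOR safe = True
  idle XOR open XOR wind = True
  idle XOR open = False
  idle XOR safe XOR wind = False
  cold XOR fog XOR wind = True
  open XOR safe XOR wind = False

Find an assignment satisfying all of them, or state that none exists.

wind = True, fog = False, cold = False, open = True, safe = False, idle = True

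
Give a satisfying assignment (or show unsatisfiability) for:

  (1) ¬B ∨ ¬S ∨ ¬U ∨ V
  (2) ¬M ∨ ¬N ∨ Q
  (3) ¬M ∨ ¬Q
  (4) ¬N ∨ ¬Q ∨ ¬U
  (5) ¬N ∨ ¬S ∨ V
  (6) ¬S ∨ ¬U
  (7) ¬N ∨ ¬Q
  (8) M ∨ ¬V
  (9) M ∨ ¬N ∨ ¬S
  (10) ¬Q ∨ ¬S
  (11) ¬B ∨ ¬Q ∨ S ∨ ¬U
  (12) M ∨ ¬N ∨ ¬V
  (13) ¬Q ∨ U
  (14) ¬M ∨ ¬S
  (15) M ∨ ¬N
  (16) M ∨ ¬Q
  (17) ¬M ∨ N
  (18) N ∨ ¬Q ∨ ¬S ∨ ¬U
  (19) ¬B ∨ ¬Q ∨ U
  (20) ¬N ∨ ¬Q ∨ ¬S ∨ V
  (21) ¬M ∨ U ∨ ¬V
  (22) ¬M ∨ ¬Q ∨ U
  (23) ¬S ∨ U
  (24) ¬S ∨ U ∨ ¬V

U = True, S = False, B = False, Q = False, M = False, V = False, N = False

Set U = True.
  then (¬S ∨ ¬U) forces S = False.
Set B = False.
Try Q = True:
  (¬M ∨ ¬Q) forces M = False.
  clause (M ∨ ¬Q) is falsified — backtrack.
So Q = False.
Set M = False.
  then (M ∨ ¬V) forces V = False.
  then (M ∨ ¬N) forces N = False.
All clauses satisfied.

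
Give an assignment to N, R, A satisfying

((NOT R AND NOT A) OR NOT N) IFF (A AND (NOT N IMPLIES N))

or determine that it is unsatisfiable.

N = True, R = True, A = False

  ((NOT R AND NOT A) OR NOT N) IFF (A AND (NOT N IMPLIES N)) = True
    (NOT R AND NOT A) OR NOT N = False
      NOT R AND NOT A = False
        NOT R = False
        NOT A = True
      NOT N = False
    A AND (NOT N IMPLIES N) = False
      NOT N IMPLIES N = True
        NOT N = False
The formula evaluates to True.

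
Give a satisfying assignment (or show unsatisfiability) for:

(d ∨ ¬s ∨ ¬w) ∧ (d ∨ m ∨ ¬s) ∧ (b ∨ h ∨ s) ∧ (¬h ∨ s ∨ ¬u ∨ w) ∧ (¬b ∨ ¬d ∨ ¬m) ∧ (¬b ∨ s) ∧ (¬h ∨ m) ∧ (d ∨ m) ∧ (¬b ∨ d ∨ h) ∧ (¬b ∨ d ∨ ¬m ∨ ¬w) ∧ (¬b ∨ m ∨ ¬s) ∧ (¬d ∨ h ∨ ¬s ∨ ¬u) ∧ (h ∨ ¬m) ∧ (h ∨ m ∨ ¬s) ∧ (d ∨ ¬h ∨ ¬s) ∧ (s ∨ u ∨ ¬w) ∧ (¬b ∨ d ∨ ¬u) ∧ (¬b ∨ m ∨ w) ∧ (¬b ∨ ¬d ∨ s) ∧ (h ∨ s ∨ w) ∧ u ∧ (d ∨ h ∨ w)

s = True, d = True, m = True, w = True, b = False, u = True, h = True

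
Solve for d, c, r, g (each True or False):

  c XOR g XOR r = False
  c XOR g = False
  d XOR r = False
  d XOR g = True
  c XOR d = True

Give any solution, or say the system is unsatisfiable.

d = False; c = True; r = False; g = True

c XOR g XOR r = T XOR T XOR F = False ✓
c XOR g = T XOR T = False ✓
d XOR r = F XOR F = False ✓
d XOR g = F XOR T = True ✓
c XOR d = T XOR F = True ✓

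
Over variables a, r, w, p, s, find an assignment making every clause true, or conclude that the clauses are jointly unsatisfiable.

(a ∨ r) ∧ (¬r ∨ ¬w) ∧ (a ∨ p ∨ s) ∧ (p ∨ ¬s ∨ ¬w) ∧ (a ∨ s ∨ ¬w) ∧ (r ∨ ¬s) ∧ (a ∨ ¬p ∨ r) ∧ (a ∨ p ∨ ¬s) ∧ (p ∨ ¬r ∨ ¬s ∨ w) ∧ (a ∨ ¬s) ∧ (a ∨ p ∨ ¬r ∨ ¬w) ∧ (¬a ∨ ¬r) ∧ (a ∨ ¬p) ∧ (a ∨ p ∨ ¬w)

a = True; r = False; w = True; p = False; s = False

Try a = False:
  (a ∨ r) forces r = True.
  (¬r ∨ ¬w) forces w = False.
  (a ∨ ¬s) forces s = False.
  (a ∨ p ∨ s) forces p = True.
  clause (a ∨ ¬p) is falsified — backtrack.
So a = True.
  then (¬a ∨ ¬r) forces r = False.
  then (r ∨ ¬s) forces s = False.
Set w = True.
Set p = False.
All clauses satisfied.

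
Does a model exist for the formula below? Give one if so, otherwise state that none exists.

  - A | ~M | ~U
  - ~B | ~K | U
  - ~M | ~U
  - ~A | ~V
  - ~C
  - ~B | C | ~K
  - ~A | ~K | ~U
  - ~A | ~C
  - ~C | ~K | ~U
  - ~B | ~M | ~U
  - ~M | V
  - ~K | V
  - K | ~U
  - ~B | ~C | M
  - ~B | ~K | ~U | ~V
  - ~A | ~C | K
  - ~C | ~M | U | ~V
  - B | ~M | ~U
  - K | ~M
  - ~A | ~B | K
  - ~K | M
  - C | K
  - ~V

Unsatisfiable — no assignment works.

Case V = True:
  Clause (~V) is falsified — contradiction.
Case V = False:
  (~C) forces C = False.
  (~M | V) forces M = False.
  (~K | V) forces K = False.
  Clause (C | K) is falsified — contradiction.
Both cases fail, so the formula is unsatisfiable.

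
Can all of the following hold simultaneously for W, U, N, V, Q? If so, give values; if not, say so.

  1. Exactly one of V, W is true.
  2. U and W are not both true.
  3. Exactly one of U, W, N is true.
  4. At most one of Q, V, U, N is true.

W=T, U=F, N=F, V=F, Q=F

  (1) {V, W}: 1 true — exactly one ✓
  (2) U=F, W=T — not both ✓
  (3) {U, W, N}: 1 true — exactly one ✓
  (4) {Q, V, U, N}: 0 true — at most one ✓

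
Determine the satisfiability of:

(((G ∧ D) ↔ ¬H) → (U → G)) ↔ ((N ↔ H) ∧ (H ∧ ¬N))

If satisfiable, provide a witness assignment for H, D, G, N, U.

H = True; D = True; G = False; N = False; U = True

  (((G ∧ D) ↔ ¬H) → (U → G)) ↔ ((N ↔ H) ∧ (H ∧ ¬N)) = True
    ((G ∧ D) ↔ ¬H) → (U → G) = False
      (G ∧ D) ↔ ¬H = True
        G ∧ D = False
        ¬H = False
      U → G = False
    (N ↔ H) ∧ (H ∧ ¬N) = False
      N ↔ H = False
      H ∧ ¬N = True
        ¬N = True
The formula evaluates to True.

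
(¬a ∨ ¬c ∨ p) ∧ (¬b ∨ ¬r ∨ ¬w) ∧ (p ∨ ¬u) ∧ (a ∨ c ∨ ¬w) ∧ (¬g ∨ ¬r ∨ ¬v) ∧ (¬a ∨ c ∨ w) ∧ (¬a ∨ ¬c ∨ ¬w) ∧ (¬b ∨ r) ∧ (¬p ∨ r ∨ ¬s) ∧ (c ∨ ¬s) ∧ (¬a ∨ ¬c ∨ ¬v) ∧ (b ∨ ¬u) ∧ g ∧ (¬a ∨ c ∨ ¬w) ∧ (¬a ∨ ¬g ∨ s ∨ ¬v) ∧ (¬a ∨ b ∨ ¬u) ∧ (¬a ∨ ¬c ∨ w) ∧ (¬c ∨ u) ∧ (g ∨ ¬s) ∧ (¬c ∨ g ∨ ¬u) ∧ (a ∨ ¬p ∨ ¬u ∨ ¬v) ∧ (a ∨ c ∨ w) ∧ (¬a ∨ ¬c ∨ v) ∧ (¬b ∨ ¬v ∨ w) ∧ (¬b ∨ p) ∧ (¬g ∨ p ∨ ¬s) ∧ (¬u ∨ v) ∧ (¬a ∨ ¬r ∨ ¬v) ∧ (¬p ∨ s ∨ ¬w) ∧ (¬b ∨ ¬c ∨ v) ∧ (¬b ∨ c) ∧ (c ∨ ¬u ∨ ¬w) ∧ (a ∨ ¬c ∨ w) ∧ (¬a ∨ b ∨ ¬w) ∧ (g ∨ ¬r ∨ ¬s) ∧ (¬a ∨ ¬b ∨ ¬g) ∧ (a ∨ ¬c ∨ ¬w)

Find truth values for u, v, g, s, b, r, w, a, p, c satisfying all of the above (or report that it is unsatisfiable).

Case w = True:
  (g) forces g = True.
  If a = True:
    (¬a ∨ ¬c ∨ ¬w) forces c = False.
    clause (¬a ∨ c ∨ ¬w) is falsified.
  If a = False:
    (a ∨ c ∨ ¬w) forces c = True.
    clause (a ∨ ¬c ∨ ¬w) is falsified.
  Every sub-case reaches a contradiction.
Case w = False:
  (g) forces g = True.
  If a = True:
    (¬a ∨ c ∨ w) forces c = True.
    clause (¬a ∨ ¬c ∨ w) is falsified.
  If a = False:
    (a ∨ c ∨ w) forces c = True.
    clause (a ∨ ¬c ∨ w) is falsified.
  Every sub-case reaches a contradiction.
Both cases fail, so the formula is unsatisfiable.

The formula is unsatisfiable.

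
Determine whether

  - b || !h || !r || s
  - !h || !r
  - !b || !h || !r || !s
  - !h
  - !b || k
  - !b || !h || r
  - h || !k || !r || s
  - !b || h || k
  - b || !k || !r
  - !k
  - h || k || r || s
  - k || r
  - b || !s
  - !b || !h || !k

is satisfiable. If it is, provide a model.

k: False; s: False; r: True; h: False; b: False

Unit clause (!h) forces h = False.
Unit clause (!k) forces k = False.
In (k || r) only r is left, so r = True.
In (!b || k) only !b is left, so b = False.
In (b || !s) only !s is left, so s = False.
All clauses satisfied.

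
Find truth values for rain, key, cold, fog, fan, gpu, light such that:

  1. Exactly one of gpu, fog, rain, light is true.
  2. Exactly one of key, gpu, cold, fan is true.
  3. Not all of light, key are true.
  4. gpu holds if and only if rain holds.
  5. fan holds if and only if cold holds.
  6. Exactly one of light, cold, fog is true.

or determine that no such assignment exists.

rain = False; key = True; cold = False; fog = True; fan = False; gpu = False; light = False

  (1) {gpu, fog, rain, light}: 1 true — exactly one ✓
  (2) {key, gpu, cold, fan}: 1 true — exactly one ✓
  (3) {light, key}: 1/2 true — not all ✓
  (4) gpu=F, rain=F — same ✓
  (5) fan=F, cold=F — same ✓
  (6) {light, cold, fog}: 1 true — exactly one ✓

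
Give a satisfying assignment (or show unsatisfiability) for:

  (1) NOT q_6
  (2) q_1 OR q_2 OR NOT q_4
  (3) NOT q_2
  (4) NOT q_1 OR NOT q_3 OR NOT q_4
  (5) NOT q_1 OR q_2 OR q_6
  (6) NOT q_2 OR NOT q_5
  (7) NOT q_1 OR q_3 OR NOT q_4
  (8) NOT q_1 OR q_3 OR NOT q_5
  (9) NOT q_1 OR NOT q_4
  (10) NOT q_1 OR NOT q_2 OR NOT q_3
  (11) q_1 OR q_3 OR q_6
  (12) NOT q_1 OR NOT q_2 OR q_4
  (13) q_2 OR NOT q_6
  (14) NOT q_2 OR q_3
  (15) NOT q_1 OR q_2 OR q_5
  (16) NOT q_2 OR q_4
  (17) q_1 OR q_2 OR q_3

q_1: False, q_2: False, q_3: True, q_4: False, q_5: True, q_6: False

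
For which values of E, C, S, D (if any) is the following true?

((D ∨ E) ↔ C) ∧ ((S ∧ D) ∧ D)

E = True, C = True, S = True, D = True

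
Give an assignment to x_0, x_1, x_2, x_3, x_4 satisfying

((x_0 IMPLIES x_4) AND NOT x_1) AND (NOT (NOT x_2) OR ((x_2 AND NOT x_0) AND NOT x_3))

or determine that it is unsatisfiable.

x_0 = True, x_1 = False, x_2 = True, x_3 = False, x_4 = True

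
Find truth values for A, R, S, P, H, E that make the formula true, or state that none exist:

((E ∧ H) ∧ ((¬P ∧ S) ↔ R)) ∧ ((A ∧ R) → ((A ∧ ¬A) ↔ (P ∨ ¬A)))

A = True, R = False, S = False, P = False, H = True, E = True

  (E ∧ H) ∧ ((¬P ∧ S) ↔ R) = True
    E ∧ H = True
    (¬P ∧ S) ↔ R = True
      ¬P ∧ S = False
        ¬P = True
  (A ∧ R) → ((A ∧ ¬A) ↔ (P ∨ ¬A)) = True
    A ∧ R = False
    (A ∧ ¬A) ↔ (P ∨ ¬A) = True
      A ∧ ¬A = False
        ¬A = False
      P ∨ ¬A = False
        ¬A = False
Both conjuncts True, so the formula holds.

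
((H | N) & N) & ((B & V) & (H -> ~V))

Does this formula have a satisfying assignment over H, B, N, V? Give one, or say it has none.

H = False, B = True, N = True, V = True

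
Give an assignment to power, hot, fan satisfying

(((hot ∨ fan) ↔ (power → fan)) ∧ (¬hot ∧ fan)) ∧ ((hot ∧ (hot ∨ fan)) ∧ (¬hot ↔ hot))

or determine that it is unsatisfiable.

UNSATISFIABLE

The conjunct ¬hot ↔ hot is unsatisfiable on its own:
  hot=F: evaluates to False.
  hot=T: evaluates to False.
So the whole conjunction is unsatisfiable.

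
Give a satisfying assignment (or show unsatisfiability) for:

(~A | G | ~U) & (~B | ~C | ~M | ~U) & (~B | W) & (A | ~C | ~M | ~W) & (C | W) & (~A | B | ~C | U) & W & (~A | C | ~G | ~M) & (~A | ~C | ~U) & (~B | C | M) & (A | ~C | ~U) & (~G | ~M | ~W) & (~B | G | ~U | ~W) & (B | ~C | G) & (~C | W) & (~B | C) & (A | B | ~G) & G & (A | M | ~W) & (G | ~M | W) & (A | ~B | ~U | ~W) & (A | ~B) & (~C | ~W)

Unit clause (W) forces W = True.
Unit clause (G) forces G = True.
In (~C | ~W) only ~C is left, so C = False.
In (~G | ~M | ~W) only ~M is left, so M = False.
In (~B | C) only ~B is left, so B = False.
In (A | B | ~G) only A is left, so A = True.
Set U = True.
All clauses satisfied.

M = False; G = True; U = True; C = False; B = False; W = True; A = True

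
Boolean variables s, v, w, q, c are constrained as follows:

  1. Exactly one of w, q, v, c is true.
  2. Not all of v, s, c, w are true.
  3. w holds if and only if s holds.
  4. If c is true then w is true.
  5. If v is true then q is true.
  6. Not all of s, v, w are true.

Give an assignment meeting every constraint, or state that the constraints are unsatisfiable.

s = False; v = False; w = False; q = True; c = False

  (1) {w, q, v, c}: 1 true — exactly one ✓
  (2) {v, s, c, w}: 0/4 true — not all ✓
  (3) w=F, s=F — same ✓
  (4) c=F ⇒ w: vacuous ✓
  (5) v=F ⇒ q: vacuous ✓
  (6) {s, v, w}: 0/3 true — not all ✓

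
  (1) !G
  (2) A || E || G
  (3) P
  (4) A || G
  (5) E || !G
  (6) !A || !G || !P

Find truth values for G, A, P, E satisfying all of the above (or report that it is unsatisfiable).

G=F; A=T; P=T; E=F

Unit clause (!G) forces G = False.
Unit clause (P) forces P = True.
In (A || G) only A is left, so A = True.
Set E = False.
Check each clause:
  (!G): !G holds.
  (A || E || G): A holds.
  (P): P holds.
  (A || G): A holds.
  (E || !G): !G holds.
  (!A || !G || !P): !G holds.
All clauses satisfied.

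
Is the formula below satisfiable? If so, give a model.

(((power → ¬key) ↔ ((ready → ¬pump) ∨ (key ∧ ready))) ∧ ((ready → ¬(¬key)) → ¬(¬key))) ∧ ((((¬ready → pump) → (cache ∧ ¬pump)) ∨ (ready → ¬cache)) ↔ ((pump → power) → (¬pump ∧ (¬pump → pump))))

ready=T, key=T, cache=F, power=F, pump=T

  ((power → ¬key) ↔ ((ready → ¬pump) ∨ (key ∧ ready))) ∧ ((ready → ¬(¬key)) → ¬(¬key)) = True
    (power → ¬key) ↔ ((ready → ¬pump) ∨ (key ∧ ready)) = True
      power → ¬key = True
        ¬key = False
      (ready → ¬pump) ∨ (key ∧ ready) = True
        ready → ¬pump = False
          ¬pump = False
        key ∧ ready = True
    (ready → ¬(¬key)) → ¬(¬key) = True
      ready → ¬(¬key) = True
        ¬(¬key) = True
          ¬key = False
      ¬(¬key) = True
        ¬key = False
  (((¬ready → pump) → (cache ∧ ¬pump)) ∨ (ready → ¬cache)) ↔ ((pump → power) → (¬pump ∧ (¬pump → pump))) = True
    ((¬ready → pump) → (cache ∧ ¬pump)) ∨ (ready → ¬cache) = True
      (¬ready → pump) → (cache ∧ ¬pump) = False
        ¬ready → pump = True
          ¬ready = False
        cache ∧ ¬pump = False
          ¬pump = False
      ready → ¬cache = True
        ¬cache = True
    (pump → power) → (¬pump ∧ (¬pump → pump)) = True
      pump → power = False
      ¬pump ∧ (¬pump → pump) = False
        ¬pump = False
        ¬pump → pump = True
          ¬pump = False
Both conjuncts True, so the formula holds.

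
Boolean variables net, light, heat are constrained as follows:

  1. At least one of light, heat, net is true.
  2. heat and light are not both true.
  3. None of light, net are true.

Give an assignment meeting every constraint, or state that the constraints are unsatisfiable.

net=F; light=F; heat=T

  (1) {light, heat, net}: 1 true — at least one ✓
  (2) heat=T, light=F — not both ✓
  (3) {light, net}: 0 true — none ✓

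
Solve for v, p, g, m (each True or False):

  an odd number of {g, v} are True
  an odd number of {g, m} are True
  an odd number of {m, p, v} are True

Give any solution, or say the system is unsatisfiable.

v = False; p = True; g = True; m = False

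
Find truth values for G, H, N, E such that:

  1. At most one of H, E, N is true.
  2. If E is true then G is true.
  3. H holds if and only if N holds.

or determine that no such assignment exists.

G = True, H = False, N = False, E = False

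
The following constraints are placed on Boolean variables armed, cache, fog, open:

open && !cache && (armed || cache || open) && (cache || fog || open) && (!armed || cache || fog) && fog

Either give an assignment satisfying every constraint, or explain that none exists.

Unit clause (open) forces open = True.
Unit clause (!cache) forces cache = False.
Unit clause (fog) forces fog = True.
Set armed = True.
Check each clause:
  (open): open holds.
  (!cache): !cache holds.
  (armed || cache || open): armed holds.
  (cache || fog || open): fog holds.
  (!armed || cache || fog): fog holds.
  (fog): fog holds.
All clauses satisfied.

armed=T, cache=F, fog=T, open=T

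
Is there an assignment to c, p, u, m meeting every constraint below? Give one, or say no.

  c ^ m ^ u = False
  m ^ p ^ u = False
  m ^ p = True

c: True, p: True, u: True, m: False

c ^ m ^ u = T ^ F ^ T = False ✓
m ^ p ^ u = F ^ T ^ T = False ✓
m ^ p = F ^ T = True ✓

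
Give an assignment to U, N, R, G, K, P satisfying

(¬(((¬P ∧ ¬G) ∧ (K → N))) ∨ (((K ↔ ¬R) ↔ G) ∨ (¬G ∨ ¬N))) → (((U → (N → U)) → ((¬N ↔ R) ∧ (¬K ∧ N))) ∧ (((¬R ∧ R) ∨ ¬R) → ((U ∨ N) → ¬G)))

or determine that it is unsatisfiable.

U = True, N = True, R = False, G = False, K = False, P = False

  (¬(((¬P ∧ ¬G) ∧ (K → N))) ∨ (((K ↔ ¬R) ↔ G) ∨ (¬G ∨ ¬N))) → (((U → (N → U)) → ((¬N ↔ R) ∧ (¬K ∧ N))) ∧ (((¬R ∧ R) ∨ ¬R) → ((U ∨ N) → ¬G))) = True
    ¬(((¬P ∧ ¬G) ∧ (K → N))) ∨ (((K ↔ ¬R) ↔ G) ∨ (¬G ∨ ¬N)) = True
      ¬(((¬P ∧ ¬G) ∧ (K → N))) = False
        (¬P ∧ ¬G) ∧ (K → N) = True
          ¬P ∧ ¬G = True
            ¬P = True
            ¬G = True
          K → N = True
      ((K ↔ ¬R) ↔ G) ∨ (¬G ∨ ¬N) = True
        (K ↔ ¬R) ↔ G = True
          K ↔ ¬R = False
            ¬R = True
        ¬G ∨ ¬N = True
          ¬G = True
          ¬N = False
    ((U → (N → U)) → ((¬N ↔ R) ∧ (¬K ∧ N))) ∧ (((¬R ∧ R) ∨ ¬R) → ((U ∨ N) → ¬G)) = True
      (U → (N → U)) → ((¬N ↔ R) ∧ (¬K ∧ N)) = True
        U → (N → U) = True
          N → U = True
        (¬N ↔ R) ∧ (¬K ∧ N) = True
          ¬N ↔ R = True
            ¬N = False
          ¬K ∧ N = True
            ¬K = True
      ((¬R ∧ R) ∨ ¬R) → ((U ∨ N) → ¬G) = True
        (¬R ∧ R) ∨ ¬R = True
          ¬R ∧ R = False
            ¬R = True
          ¬R = True
        (U ∨ N) → ¬G = True
          U ∨ N = True
          ¬G = True
The formula evaluates to True.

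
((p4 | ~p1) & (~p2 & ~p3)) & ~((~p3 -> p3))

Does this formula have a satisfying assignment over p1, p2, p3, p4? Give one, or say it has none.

p1 = False, p2 = False, p3 = False, p4 = True

  (p4 | ~p1) & (~p2 & ~p3) = True
    p4 | ~p1 = True
      ~p1 = True
    ~p2 & ~p3 = True
      ~p2 = True
      ~p3 = True
  ~((~p3 -> p3)) = True
    ~p3 -> p3 = False
      ~p3 = True
Both conjuncts True, so the formula holds.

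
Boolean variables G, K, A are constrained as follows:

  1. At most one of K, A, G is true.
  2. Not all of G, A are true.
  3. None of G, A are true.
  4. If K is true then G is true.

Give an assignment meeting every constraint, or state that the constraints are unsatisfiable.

G = False, K = False, A = False

  (1) {K, A, G}: 0 true — at most one ✓
  (2) {G, A}: 0/2 true — not all ✓
  (3) {G, A}: 0 true — none ✓
  (4) K=F ⇒ G: vacuous ✓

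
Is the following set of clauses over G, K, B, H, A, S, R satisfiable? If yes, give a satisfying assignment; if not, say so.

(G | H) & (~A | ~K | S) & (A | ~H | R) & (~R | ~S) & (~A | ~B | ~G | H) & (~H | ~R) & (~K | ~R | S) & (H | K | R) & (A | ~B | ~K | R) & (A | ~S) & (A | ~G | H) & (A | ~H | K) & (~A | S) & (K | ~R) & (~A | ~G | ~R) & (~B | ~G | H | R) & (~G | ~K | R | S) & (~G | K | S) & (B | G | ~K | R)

G = True, K = True, B = True, H = True, A = True, S = True, R = False

Set G = True.
Set K = True.
Set B = True.
Set H = True.
  then (~H | ~R) forces R = False.
  then (A | ~B | ~K | R) forces A = True.
  then (~A | S) forces S = True.
All clauses satisfied.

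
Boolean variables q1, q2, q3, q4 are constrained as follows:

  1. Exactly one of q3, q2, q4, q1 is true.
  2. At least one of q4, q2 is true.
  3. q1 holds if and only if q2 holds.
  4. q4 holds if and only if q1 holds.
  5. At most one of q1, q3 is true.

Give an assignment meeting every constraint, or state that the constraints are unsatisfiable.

Case q1 = True:
  (1) with q1=T forces q3 = False.
  (1) with q1=T forces q2 = False.
  Constraint (3) is violated (q1=T, q2=F) — contradiction.
Case q1 = False:
  (3) with q1=F forces q2 = False.
  (2) with q2=F forces q4 = True.
  Constraint (4) is violated (q4=T, q1=F) — contradiction.
Both cases fail — unsatisfiable.

UNSATISFIABLE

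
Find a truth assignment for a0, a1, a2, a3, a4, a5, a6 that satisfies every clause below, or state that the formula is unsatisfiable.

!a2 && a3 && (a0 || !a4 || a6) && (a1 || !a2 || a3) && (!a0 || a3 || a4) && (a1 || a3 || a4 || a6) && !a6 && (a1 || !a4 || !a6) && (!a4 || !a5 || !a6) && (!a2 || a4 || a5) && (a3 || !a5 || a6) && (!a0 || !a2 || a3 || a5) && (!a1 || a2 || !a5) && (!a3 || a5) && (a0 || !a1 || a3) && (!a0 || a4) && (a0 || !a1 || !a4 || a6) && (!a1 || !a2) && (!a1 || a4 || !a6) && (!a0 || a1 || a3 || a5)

a0: False, a1: False, a2: False, a3: True, a4: False, a5: True, a6: False

Unit clause (!a2) forces a2 = False.
Unit clause (a3) forces a3 = True.
Unit clause (!a6) forces a6 = False.
In (!a3 || a5) only a5 is left, so a5 = True.
In (!a1 || a2 || !a5) only !a1 is left, so a1 = False.
Set a0 = False.
  then (a0 || !a4 || a6) forces a4 = False.
All clauses satisfied.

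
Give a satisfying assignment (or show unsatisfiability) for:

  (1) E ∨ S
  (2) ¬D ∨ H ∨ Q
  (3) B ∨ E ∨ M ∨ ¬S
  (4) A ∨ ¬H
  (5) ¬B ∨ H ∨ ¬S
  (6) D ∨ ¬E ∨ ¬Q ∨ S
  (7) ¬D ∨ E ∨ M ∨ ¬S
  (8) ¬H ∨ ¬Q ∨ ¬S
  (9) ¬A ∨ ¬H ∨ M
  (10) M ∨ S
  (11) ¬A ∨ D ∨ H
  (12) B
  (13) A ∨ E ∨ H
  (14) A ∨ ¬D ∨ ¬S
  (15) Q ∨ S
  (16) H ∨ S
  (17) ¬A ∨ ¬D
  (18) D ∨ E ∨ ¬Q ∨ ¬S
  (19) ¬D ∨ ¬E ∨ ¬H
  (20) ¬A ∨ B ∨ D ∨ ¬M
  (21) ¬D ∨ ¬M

Unit clause (B) forces B = True.
Set E = False.
  then (E ∨ S) forces S = True.
  then (¬B ∨ H ∨ ¬S) forces H = True.
  then (¬H ∨ ¬Q ∨ ¬S) forces Q = False.
  then (A ∨ ¬H) forces A = True.
  then (¬A ∨ ¬H ∨ M) forces M = True.
  then (¬A ∨ ¬D) forces D = False.
All clauses satisfied.

E: False, D: False, S: True, H: True, B: True, M: True, A: True, Q: False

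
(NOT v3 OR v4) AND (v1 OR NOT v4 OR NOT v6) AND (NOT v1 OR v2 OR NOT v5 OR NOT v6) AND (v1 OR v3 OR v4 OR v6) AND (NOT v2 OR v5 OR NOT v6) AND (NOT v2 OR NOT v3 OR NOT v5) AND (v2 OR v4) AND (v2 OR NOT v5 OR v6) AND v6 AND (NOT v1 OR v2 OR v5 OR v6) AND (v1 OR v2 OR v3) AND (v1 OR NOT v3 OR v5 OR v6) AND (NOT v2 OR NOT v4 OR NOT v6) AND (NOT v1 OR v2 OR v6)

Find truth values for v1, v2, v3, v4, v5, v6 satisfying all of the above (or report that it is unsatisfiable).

v1=T, v2=T, v3=F, v4=F, v5=T, v6=T

Unit clause (v6) forces v6 = True.
Set v1 = True.
Set v2 = True.
  then (NOT v2 OR v5 OR NOT v6) forces v5 = True.
  then (NOT v2 OR NOT v3 OR NOT v5) forces v3 = False.
  then (NOT v2 OR NOT v4 OR NOT v6) forces v4 = False.
All clauses satisfied.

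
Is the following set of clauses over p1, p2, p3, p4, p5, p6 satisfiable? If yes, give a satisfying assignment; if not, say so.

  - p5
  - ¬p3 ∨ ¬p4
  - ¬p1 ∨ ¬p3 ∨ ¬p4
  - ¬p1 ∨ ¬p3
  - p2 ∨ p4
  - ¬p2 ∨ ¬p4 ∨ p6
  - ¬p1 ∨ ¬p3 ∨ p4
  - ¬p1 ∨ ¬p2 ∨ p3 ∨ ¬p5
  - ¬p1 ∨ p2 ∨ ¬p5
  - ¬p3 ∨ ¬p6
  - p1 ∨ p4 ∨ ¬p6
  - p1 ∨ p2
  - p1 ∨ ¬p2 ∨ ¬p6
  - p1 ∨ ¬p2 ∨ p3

p1 = False; p2 = True; p3 = True; p4 = False; p5 = True; p6 = False

Unit clause (p5) forces p5 = True.
Set p1 = False.
  then (p1 ∨ p2) forces p2 = True.
  then (p1 ∨ ¬p2 ∨ ¬p6) forces p6 = False.
  then (p1 ∨ ¬p2 ∨ p3) forces p3 = True.
  then (¬p3 ∨ ¬p4) forces p4 = False.
All clauses satisfied.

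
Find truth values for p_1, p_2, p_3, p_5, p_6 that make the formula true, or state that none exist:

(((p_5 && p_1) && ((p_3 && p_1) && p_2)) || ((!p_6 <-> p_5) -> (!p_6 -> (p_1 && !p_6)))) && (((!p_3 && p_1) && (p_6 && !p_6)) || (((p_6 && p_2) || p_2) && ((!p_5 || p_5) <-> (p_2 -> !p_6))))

p_1: False, p_2: True, p_3: False, p_5: False, p_6: False

  ((p_5 && p_1) && ((p_3 && p_1) && p_2)) || ((!p_6 <-> p_5) -> (!p_6 -> (p_1 && !p_6))) = True
    (p_5 && p_1) && ((p_3 && p_1) && p_2) = False
      p_5 && p_1 = False
      (p_3 && p_1) && p_2 = False
        p_3 && p_1 = False
    (!p_6 <-> p_5) -> (!p_6 -> (p_1 && !p_6)) = True
      !p_6 <-> p_5 = False
        !p_6 = True
      !p_6 -> (p_1 && !p_6) = False
        !p_6 = True
        p_1 && !p_6 = False
          !p_6 = True
  ((!p_3 && p_1) && (p_6 && !p_6)) || (((p_6 && p_2) || p_2) && ((!p_5 || p_5) <-> (p_2 -> !p_6))) = True
    (!p_3 && p_1) && (p_6 && !p_6) = False
      !p_3 && p_1 = False
        !p_3 = True
      p_6 && !p_6 = False
        !p_6 = True
    ((p_6 && p_2) || p_2) && ((!p_5 || p_5) <-> (p_2 -> !p_6)) = True
      (p_6 && p_2) || p_2 = True
        p_6 && p_2 = False
      (!p_5 || p_5) <-> (p_2 -> !p_6) = True
        !p_5 || p_5 = True
          !p_5 = True
        p_2 -> !p_6 = True
          !p_6 = True
Both conjuncts True, so the formula holds.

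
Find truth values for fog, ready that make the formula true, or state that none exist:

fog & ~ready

fog = True; ready = False

  ~ready = True
Both conjuncts True, so the formula holds.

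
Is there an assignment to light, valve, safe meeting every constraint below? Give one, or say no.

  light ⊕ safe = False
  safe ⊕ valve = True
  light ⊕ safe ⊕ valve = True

light = False, valve = True, safe = False

light ⊕ safe = F ⊕ F = False ✓
safe ⊕ valve = F ⊕ T = True ✓
light ⊕ safe ⊕ valve = F ⊕ F ⊕ T = True ✓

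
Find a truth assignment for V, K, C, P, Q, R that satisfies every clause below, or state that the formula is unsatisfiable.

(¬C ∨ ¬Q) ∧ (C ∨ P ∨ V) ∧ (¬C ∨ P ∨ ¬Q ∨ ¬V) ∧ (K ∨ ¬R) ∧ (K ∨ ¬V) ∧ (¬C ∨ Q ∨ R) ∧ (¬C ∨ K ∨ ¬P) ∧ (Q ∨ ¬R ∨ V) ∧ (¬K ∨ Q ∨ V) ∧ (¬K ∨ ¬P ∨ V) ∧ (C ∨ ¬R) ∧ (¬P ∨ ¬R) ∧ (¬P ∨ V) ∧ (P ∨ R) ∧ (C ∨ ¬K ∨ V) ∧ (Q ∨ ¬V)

Try V = False:
  (¬P ∨ V) forces P = False.
  (C ∨ P ∨ V) forces C = True.
  (¬C ∨ ¬Q) forces Q = False.
  (¬C ∨ Q ∨ R) forces R = True.
  clause (Q ∨ ¬R ∨ V) is falsified — backtrack.
So V = True.
  then (K ∨ ¬V) forces K = True.
  then (Q ∨ ¬V) forces Q = True.
  then (¬C ∨ ¬Q) forces C = False.
  then (C ∨ ¬R) forces R = False.
  then (P ∨ R) forces P = True.
All clauses satisfied.

V = True, K = True, C = False, P = True, Q = True, R = False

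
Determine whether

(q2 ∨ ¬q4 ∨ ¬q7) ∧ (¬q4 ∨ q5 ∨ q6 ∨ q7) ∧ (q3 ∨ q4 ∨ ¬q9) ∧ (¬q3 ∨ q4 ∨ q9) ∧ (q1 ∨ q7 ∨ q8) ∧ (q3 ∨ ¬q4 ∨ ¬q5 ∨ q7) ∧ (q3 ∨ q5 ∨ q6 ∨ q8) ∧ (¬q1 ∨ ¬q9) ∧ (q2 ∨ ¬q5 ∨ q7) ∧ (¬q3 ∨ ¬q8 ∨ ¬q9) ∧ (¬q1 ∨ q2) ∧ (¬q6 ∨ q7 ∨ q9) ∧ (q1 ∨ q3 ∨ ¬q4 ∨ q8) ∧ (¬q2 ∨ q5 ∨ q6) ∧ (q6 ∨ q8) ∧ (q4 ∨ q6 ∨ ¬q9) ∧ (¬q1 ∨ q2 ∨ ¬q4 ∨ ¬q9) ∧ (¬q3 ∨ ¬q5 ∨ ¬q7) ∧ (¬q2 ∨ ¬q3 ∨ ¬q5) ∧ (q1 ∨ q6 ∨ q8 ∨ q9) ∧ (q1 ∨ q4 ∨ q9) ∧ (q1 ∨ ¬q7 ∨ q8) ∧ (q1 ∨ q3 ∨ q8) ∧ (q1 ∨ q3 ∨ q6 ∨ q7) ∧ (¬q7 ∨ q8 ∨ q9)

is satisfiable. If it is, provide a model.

q1 = True; q2 = True; q3 = False; q4 = True; q5 = False; q6 = True; q7 = True; q8 = True; q9 = False

Set q1 = True.
  then (¬q1 ∨ ¬q9) forces q9 = False.
  then (¬q1 ∨ q2) forces q2 = True.
Set q3 = False.
Set q4 = True.
Set q5 = False.
  then (¬q2 ∨ q5 ∨ q6) forces q6 = True.
  then (¬q6 ∨ q7 ∨ q9) forces q7 = True.
  then (¬q7 ∨ q8 ∨ q9) forces q8 = True.
All clauses satisfied.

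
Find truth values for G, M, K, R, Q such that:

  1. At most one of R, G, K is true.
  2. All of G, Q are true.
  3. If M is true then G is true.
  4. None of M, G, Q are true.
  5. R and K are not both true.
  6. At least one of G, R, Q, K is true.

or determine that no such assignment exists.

Case G = True:
  Constraint (4) is violated (G=T) — contradiction.
Case G = False:
  Constraint (2) is violated (G=F) — contradiction.
Both cases fail — unsatisfiable.

Unsatisfiable — no assignment works.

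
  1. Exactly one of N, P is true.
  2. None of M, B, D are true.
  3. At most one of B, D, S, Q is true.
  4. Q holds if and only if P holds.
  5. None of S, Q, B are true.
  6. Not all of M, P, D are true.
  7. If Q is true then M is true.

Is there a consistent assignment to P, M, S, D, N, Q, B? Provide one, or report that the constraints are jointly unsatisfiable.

P = False, M = False, S = False, D = False, N = True, Q = False, B = False

  (1) {N, P}: 1 true — exactly one ✓
  (2) {M, B, D}: 0 true — none ✓
  (3) {B, D, S, Q}: 0 true — at most one ✓
  (4) Q=F, P=F — same ✓
  (5) {S, Q, B}: 0 true — none ✓
  (6) {M, P, D}: 0/3 true — not all ✓
  (7) Q=F ⇒ M: vacuous ✓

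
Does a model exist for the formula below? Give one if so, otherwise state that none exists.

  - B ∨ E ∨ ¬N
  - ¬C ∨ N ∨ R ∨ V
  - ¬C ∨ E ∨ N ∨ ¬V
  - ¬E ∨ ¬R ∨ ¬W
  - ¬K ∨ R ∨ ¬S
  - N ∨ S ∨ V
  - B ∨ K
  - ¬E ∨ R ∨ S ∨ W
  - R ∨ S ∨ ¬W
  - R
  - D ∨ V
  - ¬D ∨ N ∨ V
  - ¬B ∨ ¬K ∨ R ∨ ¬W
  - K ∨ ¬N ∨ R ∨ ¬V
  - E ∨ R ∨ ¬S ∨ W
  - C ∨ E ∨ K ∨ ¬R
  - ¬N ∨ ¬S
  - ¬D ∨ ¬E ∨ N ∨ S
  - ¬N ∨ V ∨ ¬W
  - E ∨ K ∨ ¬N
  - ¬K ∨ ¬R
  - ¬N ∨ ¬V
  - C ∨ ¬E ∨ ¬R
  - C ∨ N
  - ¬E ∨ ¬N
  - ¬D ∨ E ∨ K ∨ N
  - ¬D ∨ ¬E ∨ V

Unit clause (R) forces R = True.
In (¬K ∨ ¬R) only ¬K is left, so K = False.
In (B ∨ K) only B is left, so B = True.
Set N = False.
  then (C ∨ N) forces C = True.
Try E = False:
  (¬C ∨ E ∨ N ∨ ¬V) forces V = False.
  (N ∨ S ∨ V) forces S = True.
  (D ∨ V) forces D = True.
  clause (¬D ∨ N ∨ V) is falsified — backtrack.
So E = True.
  then (¬E ∨ ¬R ∨ ¬W) forces W = False.
Set S = True.
Set V = True.
Set D = True.
All clauses satisfied.

N = False; E = True; K = False; S = True; V = True; R = True; D = True; W = False; C = True; B = True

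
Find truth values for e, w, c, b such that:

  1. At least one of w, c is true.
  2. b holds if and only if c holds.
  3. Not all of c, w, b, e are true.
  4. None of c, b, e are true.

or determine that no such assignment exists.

e=F, w=T, c=F, b=F

  (1) {w, c}: 1 true — at least one ✓
  (2) b=F, c=F — same ✓
  (3) {c, w, b, e}: 1/4 true — not all ✓
  (4) {c, b, e}: 0 true — none ✓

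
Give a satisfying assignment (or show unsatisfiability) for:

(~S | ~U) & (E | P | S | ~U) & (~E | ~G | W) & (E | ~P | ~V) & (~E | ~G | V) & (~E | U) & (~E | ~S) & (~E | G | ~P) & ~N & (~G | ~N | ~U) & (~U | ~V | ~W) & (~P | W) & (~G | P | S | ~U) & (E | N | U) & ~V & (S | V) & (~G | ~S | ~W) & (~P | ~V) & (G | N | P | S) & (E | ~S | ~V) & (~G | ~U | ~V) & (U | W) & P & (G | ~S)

No satisfying assignment exists.

Case V = True:
  Clause (~V) is falsified — contradiction.
Case V = False:
  (~N) forces N = False.
  (S | V) forces S = True.
  (~S | ~U) forces U = False.
  (~E | U) forces E = False.
  Clause (E | N | U) is falsified — contradiction.
Both cases fail, so the formula is unsatisfiable.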